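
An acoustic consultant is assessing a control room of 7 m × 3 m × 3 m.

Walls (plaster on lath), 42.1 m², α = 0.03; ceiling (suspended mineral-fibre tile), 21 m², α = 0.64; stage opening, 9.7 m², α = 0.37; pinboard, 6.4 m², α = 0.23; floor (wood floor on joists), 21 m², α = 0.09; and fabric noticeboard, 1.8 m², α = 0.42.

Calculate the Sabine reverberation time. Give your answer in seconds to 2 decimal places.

Total absorption A = 42.1*0.03 + 21*0.64 + 9.7*0.37 + 6.4*0.23 + 21*0.09 + 1.8*0.42
  = 1.263 + 13.440 + 3.589 + 1.472 + 1.890 + 0.756 = 22.410 m² sabins.
Room volume: 63 m³.
RT60 = 0.161 · V / A = 0.161 × 63 / 22.410 = 0.45 s.

0.45 s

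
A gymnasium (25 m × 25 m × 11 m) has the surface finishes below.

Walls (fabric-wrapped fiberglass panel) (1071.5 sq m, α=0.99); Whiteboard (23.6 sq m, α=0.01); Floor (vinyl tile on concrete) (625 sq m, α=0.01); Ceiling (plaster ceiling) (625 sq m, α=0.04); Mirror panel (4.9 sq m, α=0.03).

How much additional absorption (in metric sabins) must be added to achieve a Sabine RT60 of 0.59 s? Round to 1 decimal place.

783.6 sabins

Equivalent absorption area: A₁ = 1071.5*0.99 + 23.6*0.01 + 625*0.01 + 625*0.04 + 4.9*0.03 = 1092.418 sq m.
V = 6875 m³. Required absorption A₂ = 0.161 × 6875 / 0.59 = 1876.059 sabins.
Shortfall: 1876.059 − 1092.418 = 783.6 sabins.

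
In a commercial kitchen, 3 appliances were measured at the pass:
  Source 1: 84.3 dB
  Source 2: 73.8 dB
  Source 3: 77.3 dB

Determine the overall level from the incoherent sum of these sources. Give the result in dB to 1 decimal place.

85.4 dB

Converting to relative power and adding: 10^(84.3/10) + 10^(73.8/10) + 10^(77.3/10) = 3.468e+08.
Back to dB: 10·log₁₀ Σ = 85.4 dB.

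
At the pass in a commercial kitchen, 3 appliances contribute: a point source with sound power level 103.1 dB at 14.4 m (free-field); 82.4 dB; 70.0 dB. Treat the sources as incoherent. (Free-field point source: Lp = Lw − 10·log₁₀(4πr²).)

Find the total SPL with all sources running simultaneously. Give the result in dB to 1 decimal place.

Source at 14.4 m: Lp = 103.1 − 10·log₁₀(4π·14.4²) = 103.1 − 10·log₁₀(2605.763) = 68.9 dB.
Σ 10^(Lᵢ/10) = 1.915e+08.
L_total = 10·log₁₀(1.915e+08) = 82.8 dB.

82.8 dB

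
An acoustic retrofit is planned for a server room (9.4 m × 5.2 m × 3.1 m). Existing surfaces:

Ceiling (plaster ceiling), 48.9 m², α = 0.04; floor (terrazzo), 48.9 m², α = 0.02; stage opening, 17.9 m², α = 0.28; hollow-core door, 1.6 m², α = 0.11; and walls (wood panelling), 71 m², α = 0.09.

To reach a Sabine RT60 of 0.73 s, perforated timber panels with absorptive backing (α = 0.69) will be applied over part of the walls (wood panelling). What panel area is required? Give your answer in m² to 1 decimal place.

31.5

Summing Sᵢαᵢ: 1.956 + 0.978 + 5.012 + 0.176 + 6.390 → A₁ = 14.512 sabins.
V = 151.528 m³. Target absorption A₂ = 0.161 × 151.528 / 0.73 = 33.419 sabins.
Absorption to add: 33.419 − 14.512 = 18.907 sabins.
Net gain per m²: Δα = 0.69 − 0.09 = 0.60.
Panel area = 18.907 / 0.60 = 31.5 m².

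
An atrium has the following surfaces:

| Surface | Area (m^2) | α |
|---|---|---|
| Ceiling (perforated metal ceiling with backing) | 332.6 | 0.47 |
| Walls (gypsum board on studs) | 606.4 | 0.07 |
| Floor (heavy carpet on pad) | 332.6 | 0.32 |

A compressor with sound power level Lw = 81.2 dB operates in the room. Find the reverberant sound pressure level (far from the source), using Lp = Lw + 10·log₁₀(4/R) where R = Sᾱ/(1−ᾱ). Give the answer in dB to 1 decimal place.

Σ(Sᵢαᵢ) = 332.6×0.47 + 606.4×0.07 + 332.6×0.32 = 305.202; total area S = 1271.6 m^2.
ᾱ = 305.202/1271.6 = 0.2400; R = Sᾱ/(1−ᾱ) = 305.202/(1−0.2400) = 401.582 m^2.
Lp = 81.2 + 10·log₁₀(4/401.582) = 81.2 + (-20.02) = 61.2 dB.

61.2 dB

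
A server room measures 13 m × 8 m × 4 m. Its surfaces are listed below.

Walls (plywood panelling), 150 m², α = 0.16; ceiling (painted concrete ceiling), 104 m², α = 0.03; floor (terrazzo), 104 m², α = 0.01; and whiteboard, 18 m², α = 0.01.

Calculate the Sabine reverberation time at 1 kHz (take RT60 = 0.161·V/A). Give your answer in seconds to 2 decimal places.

2.36 sec

Equivalent absorption area: A = 150·0.16 + 104·0.03 + 104·0.01 + 18·0.01 = 28.340 m².
Room volume: 416 m³.
Sabine: RT60 = 0.161 × 416 / 28.340 = 2.36 s.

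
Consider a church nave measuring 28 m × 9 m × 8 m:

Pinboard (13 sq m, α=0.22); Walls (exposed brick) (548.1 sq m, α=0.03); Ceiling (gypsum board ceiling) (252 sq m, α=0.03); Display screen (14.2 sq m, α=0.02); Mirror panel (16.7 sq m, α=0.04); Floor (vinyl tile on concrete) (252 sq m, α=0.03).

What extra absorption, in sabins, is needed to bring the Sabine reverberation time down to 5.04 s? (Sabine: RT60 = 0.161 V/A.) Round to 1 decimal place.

A₁ = Σ Sᵢαᵢ = 13·0.22 + 548.1·0.03 + 252·0.03 + 14.2·0.02 + 16.7·0.04 + 252·0.03 = 35.375 sabins.
For T = 5.04 s, need A₂ = 0.161·V/T = 0.161·2016/5.04 = 64.400 sabins.
Shortfall: 64.400 − 35.375 = 29.0 sabins.

29.0 sabins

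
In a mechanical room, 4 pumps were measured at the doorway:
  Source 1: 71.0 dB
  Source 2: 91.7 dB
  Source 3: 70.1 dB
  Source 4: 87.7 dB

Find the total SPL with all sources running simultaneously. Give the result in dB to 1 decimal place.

93.2 dB

Converting to relative power and adding: 10^(71.0/10) + 10^(91.7/10) + 10^(70.1/10) + 10^(87.7/10) = 2.091e+09.
Combined level = 10 log₁₀(2.091e+09) = 93.2 dB.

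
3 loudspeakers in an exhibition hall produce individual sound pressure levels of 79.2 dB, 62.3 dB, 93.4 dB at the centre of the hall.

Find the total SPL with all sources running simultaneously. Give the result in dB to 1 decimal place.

Converting to relative power and adding: 10^(79.2/10) + 10^(62.3/10) + 10^(93.4/10) = 2.273e+09.
L_total = 10·log₁₀(2.273e+09) = 93.6 dB.

93.6 dB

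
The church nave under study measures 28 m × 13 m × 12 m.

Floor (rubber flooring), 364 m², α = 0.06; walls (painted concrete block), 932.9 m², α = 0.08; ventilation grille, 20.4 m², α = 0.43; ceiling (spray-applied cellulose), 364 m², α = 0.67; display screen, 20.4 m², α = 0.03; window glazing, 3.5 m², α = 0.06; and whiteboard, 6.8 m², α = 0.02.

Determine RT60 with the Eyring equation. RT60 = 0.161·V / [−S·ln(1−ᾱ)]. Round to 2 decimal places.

1.80 seconds

Total surface area S = 364 + 932.9 + 20.4 + 364 + 20.4 + 3.5 + 6.8 = 1712.0 m².
Absorption A = 364×0.06 + 932.9×0.08 + 20.4×0.43 + 364×0.67 + 20.4×0.03 + 3.5×0.06 + 6.8×0.02 = 350.082 sabins.
Mean coefficient ᾱ = A/S = 0.2045.
−S·ln(1−ᾱ) = −1712.0 × ln(1 − 0.2045) = 391.679.
V = 28 × 13 × 12 = 4368 m³.
RT60 = 0.161 × 4368 / 391.679 = 1.80 s.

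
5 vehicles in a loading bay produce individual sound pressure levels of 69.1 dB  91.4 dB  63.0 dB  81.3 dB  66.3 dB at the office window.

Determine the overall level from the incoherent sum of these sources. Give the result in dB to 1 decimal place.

91.8 dB

Converting to relative power and adding: 10^(69.1/10) + 10^(91.4/10) + 10^(63.0/10) + 10^(81.3/10) + 10^(66.3/10) = 1.53e+09.
Back to dB: 10·log₁₀ Σ = 91.8 dB.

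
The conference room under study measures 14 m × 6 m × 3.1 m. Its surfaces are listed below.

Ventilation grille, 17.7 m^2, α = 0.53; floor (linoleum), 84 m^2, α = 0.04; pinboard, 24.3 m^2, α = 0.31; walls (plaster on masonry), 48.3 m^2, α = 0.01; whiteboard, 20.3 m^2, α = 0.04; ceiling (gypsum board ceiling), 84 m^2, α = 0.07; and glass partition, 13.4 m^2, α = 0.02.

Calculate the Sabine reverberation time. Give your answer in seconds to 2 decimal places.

Equivalent absorption area: A = 17.7*0.53 + 84*0.04 + 24.3*0.31 + 48.3*0.01 + 20.3*0.04 + 84*0.07 + 13.4*0.02 = 27.717 m^2.
Volume V = 14 × 6 × 3.1 = 260.4 m³.
Sabine: RT60 = 0.161 × 260.4 / 27.717 = 1.51 s.

1.51 s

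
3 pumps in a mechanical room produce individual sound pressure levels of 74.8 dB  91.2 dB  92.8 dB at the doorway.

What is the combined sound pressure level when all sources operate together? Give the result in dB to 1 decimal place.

95.1 dB

Converting to relative power and adding: 10^(74.8/10) + 10^(91.2/10) + 10^(92.8/10) = 3.254e+09.
Combined level = 10 log₁₀(3.254e+09) = 95.1 dB.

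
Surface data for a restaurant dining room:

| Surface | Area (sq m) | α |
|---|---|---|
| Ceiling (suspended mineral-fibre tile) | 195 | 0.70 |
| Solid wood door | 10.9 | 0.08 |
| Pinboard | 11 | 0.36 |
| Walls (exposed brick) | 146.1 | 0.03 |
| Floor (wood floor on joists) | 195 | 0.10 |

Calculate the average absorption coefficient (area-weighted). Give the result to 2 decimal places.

0.30

Total surface area S = 558.0 sq m.
Σ(Sᵢαᵢ) = 195·0.70 + 10.9·0.08 + 11·0.36 + 146.1·0.03 + 195·0.10 = 165.215.
ᾱ = A/S = 0.30.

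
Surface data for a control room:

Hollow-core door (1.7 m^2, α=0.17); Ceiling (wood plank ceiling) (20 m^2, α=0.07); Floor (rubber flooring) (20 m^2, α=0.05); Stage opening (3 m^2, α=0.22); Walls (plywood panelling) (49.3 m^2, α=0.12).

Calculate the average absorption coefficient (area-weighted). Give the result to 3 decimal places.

S = Σ Sᵢ = 1.7 + 20 + 20 + 3 + 49.3 = 94.0 m^2.
Σ(Sᵢαᵢ) = 1.7·0.17 + 20·0.07 + 20·0.05 + 3·0.22 + 49.3·0.12 = 9.265.
ᾱ = A/S = 0.099.

0.099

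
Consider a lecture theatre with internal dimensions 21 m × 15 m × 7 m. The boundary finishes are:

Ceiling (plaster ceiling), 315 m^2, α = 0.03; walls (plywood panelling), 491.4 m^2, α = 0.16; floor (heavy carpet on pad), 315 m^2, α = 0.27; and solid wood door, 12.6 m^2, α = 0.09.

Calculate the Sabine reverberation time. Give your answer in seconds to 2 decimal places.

A = Σ Sᵢαᵢ = 315*0.03 + 491.4*0.16 + 315*0.27 + 12.6*0.09 = 174.258 sabins.
Room volume: 2205 m³.
Sabine: RT60 = 0.161 × 2205 / 174.258 = 2.04 s.

2.04 s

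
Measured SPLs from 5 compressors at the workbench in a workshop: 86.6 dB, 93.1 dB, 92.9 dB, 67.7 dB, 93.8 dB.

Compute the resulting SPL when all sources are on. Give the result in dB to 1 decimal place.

Σ 10^(Lᵢ/10) = 6.853e+09.
Back to dB: 10·log₁₀ Σ = 98.4 dB.

98.4 dB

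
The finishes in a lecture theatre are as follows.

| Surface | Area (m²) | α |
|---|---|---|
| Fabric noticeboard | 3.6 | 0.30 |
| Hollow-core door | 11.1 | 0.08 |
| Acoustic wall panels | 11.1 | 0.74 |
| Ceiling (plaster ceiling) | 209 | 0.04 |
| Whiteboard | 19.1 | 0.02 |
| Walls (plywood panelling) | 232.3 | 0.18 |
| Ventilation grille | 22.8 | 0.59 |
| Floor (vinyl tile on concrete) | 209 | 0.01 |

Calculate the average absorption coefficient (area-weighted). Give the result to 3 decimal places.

S = Σ Sᵢ = 3.6 + 11.1 + 11.1 + 209 + 19.1 + 232.3 + 22.8 + 209 = 718.0 m².
A = 3.6×0.30 + 11.1×0.08 + 11.1×0.74 + 209×0.04 + 19.1×0.02 + 232.3×0.18 + 22.8×0.59 + 209×0.01 = 76.280 sabins.
ᾱ = 76.280 / 718.0 = 0.106.

0.106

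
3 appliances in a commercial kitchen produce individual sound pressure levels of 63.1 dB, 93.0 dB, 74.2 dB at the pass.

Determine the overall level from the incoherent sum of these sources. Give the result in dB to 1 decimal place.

Converting to relative power and adding: 10^(63.1/10) + 10^(93.0/10) + 10^(74.2/10) = 2.024e+09.
L_total = 10·log₁₀(2.024e+09) = 93.1 dB.

93.1 dB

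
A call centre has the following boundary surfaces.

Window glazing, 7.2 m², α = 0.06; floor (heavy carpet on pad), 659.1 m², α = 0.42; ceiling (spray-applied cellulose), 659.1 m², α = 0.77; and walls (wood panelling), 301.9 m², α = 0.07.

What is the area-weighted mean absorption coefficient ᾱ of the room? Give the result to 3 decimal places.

0.495

S = Σ Sᵢ = 7.2 + 659.1 + 659.1 + 301.9 = 1627.3 m².
Σ(Sᵢαᵢ) = 7.2*0.06 + 659.1*0.42 + 659.1*0.77 + 301.9*0.07 = 805.894.
ᾱ = A/S = 0.495.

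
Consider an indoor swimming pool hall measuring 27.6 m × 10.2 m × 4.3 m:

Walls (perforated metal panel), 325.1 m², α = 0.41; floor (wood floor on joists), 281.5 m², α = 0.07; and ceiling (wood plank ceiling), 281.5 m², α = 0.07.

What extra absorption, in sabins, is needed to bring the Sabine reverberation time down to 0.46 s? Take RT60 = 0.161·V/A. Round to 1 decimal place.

251.0 sabins

Total absorption A₁ = 325.1*0.41 + 281.5*0.07 + 281.5*0.07
  = 133.291 + 19.705 + 19.705 = 172.701 m² sabins.
V = 1210.536 m³. Required absorption A₂ = 0.161 × 1210.536 / 0.46 = 423.688 sabins.
Shortfall: 423.688 − 172.701 = 251.0 sabins.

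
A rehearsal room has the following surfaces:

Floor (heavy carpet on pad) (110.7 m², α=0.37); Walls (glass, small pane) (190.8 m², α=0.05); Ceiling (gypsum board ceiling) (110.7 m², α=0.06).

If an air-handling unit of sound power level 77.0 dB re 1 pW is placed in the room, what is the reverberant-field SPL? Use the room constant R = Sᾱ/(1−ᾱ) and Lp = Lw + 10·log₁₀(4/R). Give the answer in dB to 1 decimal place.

64.8 dB

Σ(Sᵢαᵢ) = 110.7×0.37 + 190.8×0.05 + 110.7×0.06 = 57.141; total area S = 412.2 m².
ᾱ = 57.141/412.2 = 0.1386; R = Sᾱ/(1−ᾱ) = 57.141/(1−0.1386) = 66.335 m².
Lp = Lw + 10 log₁₀(4/R) = 77.0 -12.20 = 64.8 dB.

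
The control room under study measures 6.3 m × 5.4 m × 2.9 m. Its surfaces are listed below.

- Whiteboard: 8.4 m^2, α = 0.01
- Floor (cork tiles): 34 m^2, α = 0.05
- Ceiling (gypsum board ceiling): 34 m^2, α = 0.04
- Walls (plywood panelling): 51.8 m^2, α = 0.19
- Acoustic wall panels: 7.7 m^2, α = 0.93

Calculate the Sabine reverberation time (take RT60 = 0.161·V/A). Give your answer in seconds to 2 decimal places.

0.79 seconds

Summing Sᵢαᵢ: 0.084 + 1.700 + 1.360 + 9.842 + 7.161 → A = 20.147 sabins.
Room volume: 98.658 m³.
RT60 = 0.161 · V / A = 0.161 × 98.658 / 20.147 = 0.79 s.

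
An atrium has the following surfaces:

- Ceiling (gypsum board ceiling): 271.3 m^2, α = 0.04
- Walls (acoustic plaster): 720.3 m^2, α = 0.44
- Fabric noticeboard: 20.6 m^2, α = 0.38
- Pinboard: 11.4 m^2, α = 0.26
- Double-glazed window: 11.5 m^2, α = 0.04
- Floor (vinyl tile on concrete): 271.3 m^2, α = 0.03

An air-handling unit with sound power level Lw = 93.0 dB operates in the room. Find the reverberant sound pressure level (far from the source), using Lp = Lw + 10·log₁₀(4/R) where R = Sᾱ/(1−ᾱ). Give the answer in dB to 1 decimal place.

72.3 dB

Σ(Sᵢαᵢ) = 271.3·0.04 + 720.3·0.44 + 20.6·0.38 + 11.4·0.26 + 11.5·0.04 + 271.3·0.03 = 347.175; total area S = 1306.4 m^2.
ᾱ = 347.175/1306.4 = 0.2657; R = Sᾱ/(1−ᾱ) = 347.175/(1−0.2657) = 472.797 m^2.
Lp = Lw + 10 log₁₀(4/R) = 93.0 -20.73 = 72.3 dB.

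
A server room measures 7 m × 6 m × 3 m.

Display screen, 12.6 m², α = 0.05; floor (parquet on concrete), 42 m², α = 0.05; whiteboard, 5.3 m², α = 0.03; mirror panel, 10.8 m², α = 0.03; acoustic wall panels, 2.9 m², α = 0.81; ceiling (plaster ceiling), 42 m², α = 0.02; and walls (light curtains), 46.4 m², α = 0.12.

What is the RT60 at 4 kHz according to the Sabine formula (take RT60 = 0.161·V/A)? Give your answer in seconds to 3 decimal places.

Summing Sᵢαᵢ: 0.630 + 2.100 + 0.159 + 0.324 + 2.349 + 0.840 + 5.568 → A = 11.970 sabins.
V = 7·6·3 = 126 m³.
T = 0.161 V/A = 0.161·126/11.970 = 1.695 s.

1.695 sec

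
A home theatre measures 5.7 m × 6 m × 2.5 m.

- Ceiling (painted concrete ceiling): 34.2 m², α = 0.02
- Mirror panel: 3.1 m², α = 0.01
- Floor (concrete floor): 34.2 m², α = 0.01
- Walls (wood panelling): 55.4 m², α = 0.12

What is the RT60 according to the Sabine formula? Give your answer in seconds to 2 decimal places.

1.79 sec

Total absorption A = 34.2×0.02 + 3.1×0.01 + 34.2×0.01 + 55.4×0.12
  = 0.684 + 0.031 + 0.342 + 6.648 = 7.705 m² sabins.
V = 5.7·6·2.5 = 85.5 m³.
Sabine: RT60 = 0.161 × 85.5 / 7.705 = 1.79 s.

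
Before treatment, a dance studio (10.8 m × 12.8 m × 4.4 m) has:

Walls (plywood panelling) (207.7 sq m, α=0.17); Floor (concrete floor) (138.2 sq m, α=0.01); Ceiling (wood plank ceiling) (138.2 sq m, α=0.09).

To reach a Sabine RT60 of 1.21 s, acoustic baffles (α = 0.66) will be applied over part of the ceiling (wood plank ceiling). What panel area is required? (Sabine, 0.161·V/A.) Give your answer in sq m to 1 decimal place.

55.8

Total absorption A₁ = 207.7×0.17 + 138.2×0.01 + 138.2×0.09
  = 35.309 + 1.382 + 12.438 = 49.129 sq m sabins.
V = 608.256 m³. Target absorption A₂ = 0.161 × 608.256 / 1.21 = 80.933 sabins.
ΔA needed = 80.933 − 49.129 = 31.804 sabins.
Each sq m of panel replacing the ceiling (wood plank ceiling) adds (0.66 − 0.09) = 0.57 sabins.
Area = ΔA/Δα = 31.804/0.57 = 55.8 sq m.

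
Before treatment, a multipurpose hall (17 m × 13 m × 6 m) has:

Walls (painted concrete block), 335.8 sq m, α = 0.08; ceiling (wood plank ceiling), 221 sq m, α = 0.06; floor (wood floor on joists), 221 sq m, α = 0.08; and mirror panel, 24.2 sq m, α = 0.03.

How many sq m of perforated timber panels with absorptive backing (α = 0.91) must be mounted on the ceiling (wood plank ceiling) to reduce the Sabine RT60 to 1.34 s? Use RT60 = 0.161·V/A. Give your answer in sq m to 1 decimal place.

Summing Sᵢαᵢ: 26.864 + 13.260 + 17.680 + 0.726 → A₁ = 58.530 sabins.
V = 1326 m³. Target absorption A₂ = 0.161 × 1326 / 1.34 = 159.318 sabins.
ΔA needed = 159.318 − 58.530 = 100.788 sabins.
Net gain per sq m: Δα = 0.91 − 0.06 = 0.85.
Area = ΔA/Δα = 100.788/0.85 = 118.6 sq m.

118.6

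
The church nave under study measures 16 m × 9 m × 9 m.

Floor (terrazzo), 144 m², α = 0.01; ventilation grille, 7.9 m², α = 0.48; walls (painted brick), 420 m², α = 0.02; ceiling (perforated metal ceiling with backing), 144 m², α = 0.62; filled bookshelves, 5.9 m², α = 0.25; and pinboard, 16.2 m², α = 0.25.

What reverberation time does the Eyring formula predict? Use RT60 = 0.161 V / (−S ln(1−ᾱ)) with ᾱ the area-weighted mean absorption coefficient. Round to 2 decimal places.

1.78 seconds

Total surface area S = 144 + 7.9 + 420 + 144 + 5.9 + 16.2 = 738.0 m².
Absorption A = 144×0.01 + 7.9×0.48 + 420×0.02 + 144×0.62 + 5.9×0.25 + 16.2×0.25 = 108.437 sabins.
Mean coefficient ᾱ = A/S = 0.1469.
Eyring denominator: −S ln(1−ᾱ) = 117.252.
V = 16 × 9 × 9 = 1296 m³.
RT60 = 0.161 × 1296 / 117.252 = 1.78 s.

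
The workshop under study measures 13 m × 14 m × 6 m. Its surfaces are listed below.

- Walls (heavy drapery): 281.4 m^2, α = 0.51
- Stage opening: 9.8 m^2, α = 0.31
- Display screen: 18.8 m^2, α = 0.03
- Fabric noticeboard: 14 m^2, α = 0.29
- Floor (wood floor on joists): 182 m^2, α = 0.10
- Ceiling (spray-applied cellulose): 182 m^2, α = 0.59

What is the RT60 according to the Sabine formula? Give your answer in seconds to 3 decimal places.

0.635 sec

A = Σ Sᵢαᵢ = 281.4·0.51 + 9.8·0.31 + 18.8·0.03 + 14·0.29 + 182·0.10 + 182·0.59 = 276.756 sabins.
Room volume: 1092 m³.
T = 0.161 V/A = 0.161·1092/276.756 = 0.635 s.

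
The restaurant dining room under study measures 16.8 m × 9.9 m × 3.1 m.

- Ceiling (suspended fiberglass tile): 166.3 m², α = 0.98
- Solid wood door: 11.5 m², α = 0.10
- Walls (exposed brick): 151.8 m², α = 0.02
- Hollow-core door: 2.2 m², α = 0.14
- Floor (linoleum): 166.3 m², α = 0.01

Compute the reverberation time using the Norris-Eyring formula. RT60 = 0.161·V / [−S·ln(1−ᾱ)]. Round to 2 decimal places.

0.40 s

S = Σ Sᵢ = 498.1 m².
Absorption A = 166.3·0.98 + 11.5·0.10 + 151.8·0.02 + 2.2·0.14 + 166.3·0.01 = 169.131 sabins.
Mean coefficient ᾱ = A/S = 0.3396.
Eyring denominator: −S ln(1−ᾱ) = 206.666.
V = 16.8 × 9.9 × 3.1 = 515.592 m³.
T = 0.161·V/[−S·ln(1−ᾱ)] = 0.161·515.592/206.666 = 0.40 s.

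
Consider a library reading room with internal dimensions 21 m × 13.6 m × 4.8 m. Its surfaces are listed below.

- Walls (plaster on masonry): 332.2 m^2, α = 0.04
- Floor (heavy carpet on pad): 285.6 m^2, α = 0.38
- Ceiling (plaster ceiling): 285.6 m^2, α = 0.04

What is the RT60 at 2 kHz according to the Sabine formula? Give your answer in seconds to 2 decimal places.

1.66 sec

Equivalent absorption area: A = 332.2×0.04 + 285.6×0.38 + 285.6×0.04 = 133.240 m^2.
Room volume: 1370.88 m³.
T = 0.161 V/A = 0.161·1370.88/133.240 = 1.66 s.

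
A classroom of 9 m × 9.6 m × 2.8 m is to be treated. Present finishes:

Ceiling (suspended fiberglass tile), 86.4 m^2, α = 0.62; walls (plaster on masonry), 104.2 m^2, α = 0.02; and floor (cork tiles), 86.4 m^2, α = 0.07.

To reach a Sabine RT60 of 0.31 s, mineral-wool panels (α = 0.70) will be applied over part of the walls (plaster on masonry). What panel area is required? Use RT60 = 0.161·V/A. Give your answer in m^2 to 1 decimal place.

Summing Sᵢαᵢ: 53.568 + 2.084 + 6.048 → A₁ = 61.700 sabins.
Required A₂ = 0.161·241.92/0.31 = 125.642 sabins.
Absorption to add: 125.642 − 61.700 = 63.942 sabins.
Net gain per m^2: Δα = 0.70 − 0.02 = 0.68.
Area = ΔA/Δα = 63.942/0.68 = 94.0 m^2.

94.0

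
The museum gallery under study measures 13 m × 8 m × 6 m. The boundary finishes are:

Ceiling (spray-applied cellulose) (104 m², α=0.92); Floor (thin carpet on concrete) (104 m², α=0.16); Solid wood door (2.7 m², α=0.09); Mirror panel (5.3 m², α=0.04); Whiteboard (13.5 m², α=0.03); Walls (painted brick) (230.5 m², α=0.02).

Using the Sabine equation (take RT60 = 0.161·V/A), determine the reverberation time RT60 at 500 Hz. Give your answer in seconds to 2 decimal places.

0.85 s

A = Σ Sᵢαᵢ = 104*0.92 + 104*0.16 + 2.7*0.09 + 5.3*0.04 + 13.5*0.03 + 230.5*0.02 = 117.790 sabins.
Volume V = 13 × 8 × 6 = 624 m³.
RT60 = 0.161 · V / A = 0.161 × 624 / 117.790 = 0.85 s.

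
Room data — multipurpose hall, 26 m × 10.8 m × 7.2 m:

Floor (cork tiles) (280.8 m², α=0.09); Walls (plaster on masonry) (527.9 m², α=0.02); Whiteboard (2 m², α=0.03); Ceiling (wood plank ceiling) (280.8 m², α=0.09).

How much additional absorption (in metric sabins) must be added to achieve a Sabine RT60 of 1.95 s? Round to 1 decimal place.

105.8 sabins

Total absorption A₁ = 280.8*0.09 + 527.9*0.02 + 2*0.03 + 280.8*0.09
  = 25.272 + 10.558 + 0.060 + 25.272 = 61.162 m² sabins.
For T = 1.95 s, need A₂ = 0.161·V/T = 0.161·2021.76/1.95 = 166.925 sabins.
Additional absorption ΔA = 166.925 − 61.162 = 105.8 sabins.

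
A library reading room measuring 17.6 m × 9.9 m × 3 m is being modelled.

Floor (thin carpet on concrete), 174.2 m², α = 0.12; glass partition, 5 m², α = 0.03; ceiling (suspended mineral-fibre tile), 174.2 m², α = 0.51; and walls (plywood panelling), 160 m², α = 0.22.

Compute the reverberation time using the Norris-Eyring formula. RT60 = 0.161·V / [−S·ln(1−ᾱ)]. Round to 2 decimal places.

S = Σ Sᵢ = 513.4 m².
Absorption A = 174.2×0.12 + 5×0.03 + 174.2×0.51 + 160×0.22 = 145.096 sabins.
Mean coefficient ᾱ = A/S = 0.2826.
−S·ln(1−ᾱ) = −513.4 × ln(1 − 0.2826) = 170.511.
V = 17.6 × 9.9 × 3 = 522.72 m³.
RT60 = 0.161 × 522.72 / 170.511 = 0.49 s.

0.49 sec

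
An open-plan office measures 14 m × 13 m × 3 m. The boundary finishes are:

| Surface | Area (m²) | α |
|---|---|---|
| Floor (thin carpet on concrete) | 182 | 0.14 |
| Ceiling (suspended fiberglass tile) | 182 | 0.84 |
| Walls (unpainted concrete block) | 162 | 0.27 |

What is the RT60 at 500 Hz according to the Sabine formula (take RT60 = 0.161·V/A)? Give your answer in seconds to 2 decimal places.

0.40 sec

Equivalent absorption area: A = 182*0.14 + 182*0.84 + 162*0.27 = 222.100 m².
Volume V = 14 × 13 × 3 = 546 m³.
RT60 = 0.161 · V / A = 0.161 × 546 / 222.100 = 0.40 s.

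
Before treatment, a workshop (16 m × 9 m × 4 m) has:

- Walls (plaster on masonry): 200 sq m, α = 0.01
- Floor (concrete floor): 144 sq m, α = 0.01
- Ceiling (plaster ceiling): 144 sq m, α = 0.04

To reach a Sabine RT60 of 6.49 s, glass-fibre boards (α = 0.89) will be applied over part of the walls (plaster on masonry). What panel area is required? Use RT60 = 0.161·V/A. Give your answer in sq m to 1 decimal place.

5.8

Total absorption A₁ = 200·0.01 + 144·0.01 + 144·0.04
  = 2.000 + 1.440 + 5.760 = 9.200 sq m sabins.
V = 576 m³. Target absorption A₂ = 0.161 × 576 / 6.49 = 14.289 sabins.
Absorption to add: 14.289 − 9.200 = 5.089 sabins.
Net gain per sq m: Δα = 0.89 − 0.01 = 0.88.
Area = ΔA/Δα = 5.089/0.88 = 5.8 sq m.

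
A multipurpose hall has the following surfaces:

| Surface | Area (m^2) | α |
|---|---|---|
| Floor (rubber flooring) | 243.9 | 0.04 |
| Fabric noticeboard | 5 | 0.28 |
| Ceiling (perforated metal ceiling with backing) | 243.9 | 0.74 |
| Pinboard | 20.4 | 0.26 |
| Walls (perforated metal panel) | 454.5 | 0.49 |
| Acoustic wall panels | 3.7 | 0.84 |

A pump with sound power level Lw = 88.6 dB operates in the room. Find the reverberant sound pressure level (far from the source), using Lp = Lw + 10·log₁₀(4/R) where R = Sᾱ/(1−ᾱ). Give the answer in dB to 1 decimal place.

65.9 dB

A = 422.759 sabins; S = 971.4 m^2.
ᾱ = 0.4352, so room constant R = A/(1−ᾱ) = 748.511 m^2.
Lp = Lw + 10 log₁₀(4/R) = 88.6 -22.72 = 65.9 dB.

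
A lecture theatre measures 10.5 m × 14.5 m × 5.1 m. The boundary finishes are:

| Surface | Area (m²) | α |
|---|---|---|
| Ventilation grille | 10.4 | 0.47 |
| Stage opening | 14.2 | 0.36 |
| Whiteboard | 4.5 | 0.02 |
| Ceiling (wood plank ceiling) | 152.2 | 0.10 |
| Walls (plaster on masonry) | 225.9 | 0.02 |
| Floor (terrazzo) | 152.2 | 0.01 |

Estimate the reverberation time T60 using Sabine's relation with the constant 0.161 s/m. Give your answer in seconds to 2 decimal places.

A = Σ Sᵢαᵢ = 10.4*0.47 + 14.2*0.36 + 4.5*0.02 + 152.2*0.10 + 225.9*0.02 + 152.2*0.01 = 31.350 sabins.
V = 10.5·14.5·5.1 = 776.475 m³.
RT60 = 0.161 · V / A = 0.161 × 776.475 / 31.350 = 3.99 s.

3.99 s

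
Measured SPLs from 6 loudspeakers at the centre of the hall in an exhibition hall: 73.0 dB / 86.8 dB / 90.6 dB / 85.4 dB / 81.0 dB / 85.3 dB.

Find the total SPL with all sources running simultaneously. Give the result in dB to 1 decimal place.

Converting to relative power and adding: 10^(73.0/10) + 10^(86.8/10) + 10^(90.6/10) + 10^(85.4/10) + 10^(81.0/10) + 10^(85.3/10) = 2.458e+09.
Back to dB: 10·log₁₀ Σ = 93.9 dB.

93.9 dB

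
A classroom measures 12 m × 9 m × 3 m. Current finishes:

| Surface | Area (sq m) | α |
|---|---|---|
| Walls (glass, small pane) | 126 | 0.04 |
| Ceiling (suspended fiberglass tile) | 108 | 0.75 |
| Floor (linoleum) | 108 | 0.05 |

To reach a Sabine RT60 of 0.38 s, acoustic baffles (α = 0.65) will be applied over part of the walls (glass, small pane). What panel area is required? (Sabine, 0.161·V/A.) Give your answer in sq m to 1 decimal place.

75.1

Summing Sᵢαᵢ: 5.040 + 81.000 + 5.400 → A₁ = 91.440 sabins.
Required A₂ = 0.161·324/0.38 = 137.274 sabins.
ΔA needed = 137.274 − 91.440 = 45.834 sabins.
Each sq m of panel replacing the walls (glass, small pane) adds (0.65 − 0.04) = 0.61 sabins.
Panel area = 45.834 / 0.61 = 75.1 sq m.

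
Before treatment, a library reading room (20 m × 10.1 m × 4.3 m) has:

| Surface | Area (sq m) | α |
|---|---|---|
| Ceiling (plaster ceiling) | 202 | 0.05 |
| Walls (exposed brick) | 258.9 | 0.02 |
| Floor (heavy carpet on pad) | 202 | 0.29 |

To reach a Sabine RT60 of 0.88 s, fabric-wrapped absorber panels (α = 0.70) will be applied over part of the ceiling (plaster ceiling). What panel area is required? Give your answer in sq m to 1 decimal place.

130.9

Total absorption A₁ = 202·0.05 + 258.9·0.02 + 202·0.29
  = 10.100 + 5.178 + 58.580 = 73.858 sq m sabins.
Required A₂ = 0.161·868.6/0.88 = 158.914 sabins.
ΔA needed = 158.914 − 73.858 = 85.056 sabins.
Each sq m of panel replacing the ceiling (plaster ceiling) adds (0.70 − 0.05) = 0.65 sabins.
Area = ΔA/Δα = 85.056/0.65 = 130.9 sq m.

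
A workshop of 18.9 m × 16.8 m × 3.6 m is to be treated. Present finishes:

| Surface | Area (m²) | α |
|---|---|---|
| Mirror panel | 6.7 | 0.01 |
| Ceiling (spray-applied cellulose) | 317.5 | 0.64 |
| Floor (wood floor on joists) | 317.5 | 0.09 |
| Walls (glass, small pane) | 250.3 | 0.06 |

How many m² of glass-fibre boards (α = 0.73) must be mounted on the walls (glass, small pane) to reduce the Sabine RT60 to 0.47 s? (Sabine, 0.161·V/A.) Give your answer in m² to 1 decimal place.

Equivalent absorption area: A₁ = 6.7*0.01 + 317.5*0.64 + 317.5*0.09 + 250.3*0.06 = 246.860 m².
V = 1143.072 m³. Target absorption A₂ = 0.161 × 1143.072 / 0.47 = 391.563 sabins.
Absorption to add: 391.563 − 246.860 = 144.703 sabins.
Net gain per m²: Δα = 0.73 − 0.06 = 0.67.
Area = ΔA/Δα = 144.703/0.67 = 216.0 m².

216.0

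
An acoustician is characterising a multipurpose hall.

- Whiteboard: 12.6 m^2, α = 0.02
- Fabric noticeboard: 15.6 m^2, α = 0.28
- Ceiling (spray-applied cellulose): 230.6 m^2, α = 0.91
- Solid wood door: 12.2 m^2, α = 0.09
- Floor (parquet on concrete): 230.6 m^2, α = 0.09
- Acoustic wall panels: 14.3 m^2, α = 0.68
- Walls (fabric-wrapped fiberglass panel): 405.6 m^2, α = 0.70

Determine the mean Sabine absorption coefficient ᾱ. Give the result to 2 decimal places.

0.58

S = Σ Sᵢ = 12.6 + 15.6 + 230.6 + 12.2 + 230.6 + 14.3 + 405.6 = 921.5 m^2.
Σ(Sᵢαᵢ) = 12.6*0.02 + 15.6*0.28 + 230.6*0.91 + 12.2*0.09 + 230.6*0.09 + 14.3*0.68 + 405.6*0.70 = 529.962.
ᾱ = A/S = 0.58.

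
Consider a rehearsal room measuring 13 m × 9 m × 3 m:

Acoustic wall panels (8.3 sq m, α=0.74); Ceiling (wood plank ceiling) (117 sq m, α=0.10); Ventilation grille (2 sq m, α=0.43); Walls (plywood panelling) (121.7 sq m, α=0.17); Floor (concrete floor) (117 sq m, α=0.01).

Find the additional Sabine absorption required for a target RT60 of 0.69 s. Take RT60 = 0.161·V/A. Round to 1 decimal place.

Equivalent absorption area: A₁ = 8.3*0.74 + 117*0.10 + 2*0.43 + 121.7*0.17 + 117*0.01 = 40.561 sq m.
For T = 0.69 s, need A₂ = 0.161·V/T = 0.161·351/0.69 = 81.900 sabins.
Additional absorption ΔA = 81.900 − 40.561 = 41.3 sabins.

41.3 sabins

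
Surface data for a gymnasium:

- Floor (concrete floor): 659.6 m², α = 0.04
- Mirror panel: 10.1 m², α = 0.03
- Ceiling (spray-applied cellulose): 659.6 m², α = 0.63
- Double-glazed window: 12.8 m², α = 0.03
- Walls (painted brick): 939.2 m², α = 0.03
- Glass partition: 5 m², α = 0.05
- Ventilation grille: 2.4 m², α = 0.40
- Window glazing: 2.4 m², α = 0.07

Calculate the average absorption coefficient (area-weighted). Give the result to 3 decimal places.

Total surface area S = 2291.1 m².
A = 659.6*0.04 + 10.1*0.03 + 659.6*0.63 + 12.8*0.03 + 939.2*0.03 + 5*0.05 + 2.4*0.40 + 2.4*0.07 = 472.173 sabins.
ᾱ = A/S = 0.206.

0.206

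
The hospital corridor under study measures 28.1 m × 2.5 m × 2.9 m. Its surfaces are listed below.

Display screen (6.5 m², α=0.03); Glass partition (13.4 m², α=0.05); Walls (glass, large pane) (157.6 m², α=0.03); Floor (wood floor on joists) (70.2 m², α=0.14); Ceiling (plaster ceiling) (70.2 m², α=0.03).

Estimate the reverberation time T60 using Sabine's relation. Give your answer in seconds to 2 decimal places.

1.87 s

A = Σ Sᵢαᵢ = 6.5×0.03 + 13.4×0.05 + 157.6×0.03 + 70.2×0.14 + 70.2×0.03 = 17.527 sabins.
Volume V = 28.1 × 2.5 × 2.9 = 203.725 m³.
RT60 = 0.161 · V / A = 0.161 × 203.725 / 17.527 = 1.87 s.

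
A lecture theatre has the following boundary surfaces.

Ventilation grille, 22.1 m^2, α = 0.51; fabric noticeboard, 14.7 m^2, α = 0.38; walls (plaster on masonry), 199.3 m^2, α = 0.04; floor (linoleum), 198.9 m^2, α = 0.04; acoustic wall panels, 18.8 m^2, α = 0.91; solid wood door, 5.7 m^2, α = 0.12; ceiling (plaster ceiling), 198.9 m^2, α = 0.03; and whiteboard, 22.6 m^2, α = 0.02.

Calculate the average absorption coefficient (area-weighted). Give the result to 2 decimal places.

0.08

S = Σ Sᵢ = 22.1 + 14.7 + 199.3 + 198.9 + 18.8 + 5.7 + 198.9 + 22.6 = 681.0 m^2.
A = 22.1*0.51 + 14.7*0.38 + 199.3*0.04 + 198.9*0.04 + 18.8*0.91 + 5.7*0.12 + 198.9*0.03 + 22.6*0.02 = 56.996 sabins.
ᾱ = A/S = 0.08.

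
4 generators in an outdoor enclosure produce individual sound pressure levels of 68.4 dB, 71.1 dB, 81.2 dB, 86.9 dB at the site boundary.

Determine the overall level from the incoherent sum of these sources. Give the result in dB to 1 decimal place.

88.1 dB

Sum in the linear (power) domain: Σ 10^(Lᵢ/10) = 10^(68.4/10) + 10^(71.1/10) + 10^(81.2/10) + 10^(86.9/10) = 6.414e+08.
L_total = 10·log₁₀(6.414e+08) = 88.1 dB.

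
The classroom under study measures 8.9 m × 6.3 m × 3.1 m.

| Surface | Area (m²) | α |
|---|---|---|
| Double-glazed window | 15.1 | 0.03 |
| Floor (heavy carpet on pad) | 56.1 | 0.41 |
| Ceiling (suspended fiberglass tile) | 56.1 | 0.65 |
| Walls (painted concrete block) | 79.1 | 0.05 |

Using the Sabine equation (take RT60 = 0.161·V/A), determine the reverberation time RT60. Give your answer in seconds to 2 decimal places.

0.44 s

Total absorption A = 15.1*0.03 + 56.1*0.41 + 56.1*0.65 + 79.1*0.05
  = 0.453 + 23.001 + 36.465 + 3.955 = 63.874 m² sabins.
Room volume: 173.817 m³.
T = 0.161 V/A = 0.161·173.817/63.874 = 0.44 s.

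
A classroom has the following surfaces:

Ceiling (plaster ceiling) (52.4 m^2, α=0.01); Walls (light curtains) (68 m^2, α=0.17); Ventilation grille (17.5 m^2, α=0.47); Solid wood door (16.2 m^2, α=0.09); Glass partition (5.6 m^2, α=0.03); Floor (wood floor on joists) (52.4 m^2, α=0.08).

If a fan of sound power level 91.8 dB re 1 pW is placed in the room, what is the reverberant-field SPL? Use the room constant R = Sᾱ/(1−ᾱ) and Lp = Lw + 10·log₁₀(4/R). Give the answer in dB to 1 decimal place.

Σ(Sᵢαᵢ) = 52.4×0.01 + 68×0.17 + 17.5×0.47 + 16.2×0.09 + 5.6×0.03 + 52.4×0.08 = 26.127; total area S = 212.1 m^2.
ᾱ = 26.127/212.1 = 0.1232; R = Sᾱ/(1−ᾱ) = 26.127/(1−0.1232) = 29.798 m^2.
Lp = 91.8 + 10·log₁₀(4/29.798) = 91.8 + (-8.72) = 83.1 dB.

83.1 dB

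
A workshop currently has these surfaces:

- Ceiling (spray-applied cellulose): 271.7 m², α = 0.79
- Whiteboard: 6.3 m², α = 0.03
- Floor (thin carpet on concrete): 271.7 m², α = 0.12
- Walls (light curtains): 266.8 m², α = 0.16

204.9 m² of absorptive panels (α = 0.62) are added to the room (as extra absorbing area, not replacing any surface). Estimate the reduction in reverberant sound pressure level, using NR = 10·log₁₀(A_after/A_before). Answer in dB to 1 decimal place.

Equivalent absorption area: A_before = 271.7·0.79 + 6.3·0.03 + 271.7·0.12 + 266.8·0.16 = 290.124 m².
Added absorption = 204.9 × 0.62 = 127.038 sabins.
New total A_after = 417.162 sabins.
NR = 10·log₁₀(417.162/290.124) = 1.6 dB.

1.6 dB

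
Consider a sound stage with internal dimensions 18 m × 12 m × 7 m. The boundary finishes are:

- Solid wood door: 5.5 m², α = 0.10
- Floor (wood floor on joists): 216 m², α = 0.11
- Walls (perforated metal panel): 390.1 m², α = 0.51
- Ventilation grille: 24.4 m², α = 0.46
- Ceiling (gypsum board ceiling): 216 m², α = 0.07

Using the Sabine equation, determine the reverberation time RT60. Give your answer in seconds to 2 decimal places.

0.98 seconds

A = Σ Sᵢαᵢ = 5.5*0.10 + 216*0.11 + 390.1*0.51 + 24.4*0.46 + 216*0.07 = 249.605 sabins.
V = 18·12·7 = 1512 m³.
Sabine: RT60 = 0.161 × 1512 / 249.605 = 0.98 s.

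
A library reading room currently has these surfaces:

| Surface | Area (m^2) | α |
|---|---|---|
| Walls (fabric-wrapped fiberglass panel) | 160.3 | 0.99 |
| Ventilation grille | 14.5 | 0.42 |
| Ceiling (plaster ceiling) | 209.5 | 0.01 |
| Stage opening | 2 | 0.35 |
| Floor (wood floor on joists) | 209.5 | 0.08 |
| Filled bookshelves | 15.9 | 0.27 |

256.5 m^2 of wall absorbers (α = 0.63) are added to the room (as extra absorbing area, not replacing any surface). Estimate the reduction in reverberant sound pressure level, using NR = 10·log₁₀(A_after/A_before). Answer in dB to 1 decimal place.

Total absorption A_before = 160.3*0.99 + 14.5*0.42 + 209.5*0.01 + 2*0.35 + 209.5*0.08 + 15.9*0.27
  = 158.697 + 6.090 + 2.095 + 0.700 + 16.760 + 4.293 = 188.635 m^2 sabins.
Added absorption = 256.5 × 0.63 = 161.595 sabins.
A_after = 188.635 + 161.595 = 350.230 sabins.
Reduction = 10 log₁₀(A_after/A_before) = 10 log₁₀(1.8567) = 2.7 dB.

2.7 dB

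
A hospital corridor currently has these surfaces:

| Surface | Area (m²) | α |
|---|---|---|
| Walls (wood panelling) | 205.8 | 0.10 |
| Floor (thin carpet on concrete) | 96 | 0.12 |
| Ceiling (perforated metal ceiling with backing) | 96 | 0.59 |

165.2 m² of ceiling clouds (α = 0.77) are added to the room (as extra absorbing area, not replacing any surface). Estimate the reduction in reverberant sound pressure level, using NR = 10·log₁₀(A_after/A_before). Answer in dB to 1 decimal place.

A_before = Σ Sᵢαᵢ = 205.8×0.10 + 96×0.12 + 96×0.59 = 88.740 sabins.
Treatment contributes 165.2·0.77 = 127.204 sabins.
New total A_after = 215.944 sabins.
Reduction = 10 log₁₀(A_after/A_before) = 10 log₁₀(2.4334) = 3.9 dB.

3.9 dB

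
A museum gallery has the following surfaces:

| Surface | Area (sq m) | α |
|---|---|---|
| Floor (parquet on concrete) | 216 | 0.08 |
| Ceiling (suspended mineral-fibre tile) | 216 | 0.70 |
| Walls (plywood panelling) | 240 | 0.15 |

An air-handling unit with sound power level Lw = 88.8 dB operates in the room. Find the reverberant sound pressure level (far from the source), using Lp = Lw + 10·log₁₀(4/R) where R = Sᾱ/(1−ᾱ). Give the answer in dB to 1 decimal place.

A = 204.480 sabins; S = 672.0 sq m.
ᾱ = 204.480/672.0 = 0.3043; R = Sᾱ/(1−ᾱ) = 204.480/(1−0.3043) = 293.920 sq m.
Lp = 88.8 + 10·log₁₀(4/293.920) = 88.8 + (-18.66) = 70.1 dB.

70.1 dB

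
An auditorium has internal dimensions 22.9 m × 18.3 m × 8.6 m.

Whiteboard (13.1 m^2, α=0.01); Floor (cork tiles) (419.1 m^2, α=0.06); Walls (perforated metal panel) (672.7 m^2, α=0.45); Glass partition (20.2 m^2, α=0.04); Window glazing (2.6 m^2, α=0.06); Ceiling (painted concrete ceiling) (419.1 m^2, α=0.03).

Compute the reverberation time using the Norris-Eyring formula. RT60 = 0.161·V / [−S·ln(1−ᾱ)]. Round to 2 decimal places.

1.50 s

S = Σ Sᵢ = 1546.8 m^2.
Σ(Sᵢαᵢ) = 13.1·0.01 + 419.1·0.06 + 672.7·0.45 + 20.2·0.04 + 2.6·0.06 + 419.1·0.03 = 341.529.
Mean coefficient ᾱ = A/S = 0.2208.
−S·ln(1−ᾱ) = −1546.8 × ln(1 − 0.2208) = 385.907.
V = 22.9 × 18.3 × 8.6 = 3604.002 m³.
RT60 = 0.161 × 3604.002 / 385.907 = 1.50 s.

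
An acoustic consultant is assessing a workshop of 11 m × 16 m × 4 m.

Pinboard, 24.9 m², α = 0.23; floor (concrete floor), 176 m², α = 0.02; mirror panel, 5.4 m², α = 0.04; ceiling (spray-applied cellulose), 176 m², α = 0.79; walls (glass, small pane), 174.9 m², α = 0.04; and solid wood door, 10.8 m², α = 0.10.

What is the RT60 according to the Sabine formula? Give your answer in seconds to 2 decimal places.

Equivalent absorption area: A = 24.9*0.23 + 176*0.02 + 5.4*0.04 + 176*0.79 + 174.9*0.04 + 10.8*0.10 = 156.579 m².
V = 11·16·4 = 704 m³.
RT60 = 0.161 · V / A = 0.161 × 704 / 156.579 = 0.72 s.

0.72 sec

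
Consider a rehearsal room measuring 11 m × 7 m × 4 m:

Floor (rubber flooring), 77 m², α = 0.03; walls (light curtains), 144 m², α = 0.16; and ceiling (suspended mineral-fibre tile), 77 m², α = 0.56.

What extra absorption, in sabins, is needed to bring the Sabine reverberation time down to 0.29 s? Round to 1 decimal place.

Summing Sᵢαᵢ: 2.310 + 23.040 + 43.120 → A₁ = 68.470 sabins.
V = 308 m³. Required absorption A₂ = 0.161 × 308 / 0.29 = 170.993 sabins.
Additional absorption ΔA = 170.993 − 68.470 = 102.5 sabins.

102.5 sabins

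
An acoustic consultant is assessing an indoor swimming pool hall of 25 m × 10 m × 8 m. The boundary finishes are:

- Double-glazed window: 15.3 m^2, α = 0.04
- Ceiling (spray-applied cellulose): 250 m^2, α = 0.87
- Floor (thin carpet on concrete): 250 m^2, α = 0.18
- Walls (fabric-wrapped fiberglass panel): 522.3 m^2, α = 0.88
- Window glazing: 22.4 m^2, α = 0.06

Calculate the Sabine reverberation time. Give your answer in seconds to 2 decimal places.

Total absorption A = 15.3*0.04 + 250*0.87 + 250*0.18 + 522.3*0.88 + 22.4*0.06
  = 0.612 + 217.500 + 45.000 + 459.624 + 1.344 = 724.080 m^2 sabins.
Room volume: 2000 m³.
Sabine: RT60 = 0.161 × 2000 / 724.080 = 0.44 s.

0.44 s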